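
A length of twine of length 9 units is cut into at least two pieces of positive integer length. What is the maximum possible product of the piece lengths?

Fill f[k] for k=2..9: at each k try every first piece i and multiply by the better of (k−i) uncut or f[k−i].
Small cases: f[2]=1, f[3]=2, f[4]=4.
f[5] = max(1·4, 2·3, 3·2, 4·1) = 6
f[6] = max(1·6, 2·4, 3·3, 4·2, 5·1) = 9
f[7] = max(1·9, 2·6, 3·4, 4·3, 5·2, 6·1) = 12
f[8] = max(1·12, 2·9, 3·6, …, 6·2, 7·1) = 18
f[9] = max(1·18, 2·12, 3·9, …, 7·2, 8·1) = 27
One optimal split: 3 + 3 + 3; product 3·3·3 = 27.

27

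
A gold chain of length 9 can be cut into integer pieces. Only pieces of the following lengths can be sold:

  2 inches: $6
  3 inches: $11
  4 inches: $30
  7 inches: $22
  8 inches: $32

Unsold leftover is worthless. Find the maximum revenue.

Build best[k] bottom-up: best[k] = max over allowed piece i of (p[i] + best[k−i]).
best[1] = 0
best[2] = 6
best[3] = 11
best[4] = 30
best[5] = 30
best[6] = 36  (first piece 2, then best[4]=30)
best[7] = 41  (first piece 3, then best[4]=30)
best[8] = 60  (first piece 4, then best[4]=30)
best[9] = 60
One optimal cutting: pieces 4 + 4 with 1 inch of scrap → $60.

60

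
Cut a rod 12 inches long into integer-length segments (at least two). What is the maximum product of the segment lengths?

81

Let m[k] be the best product for length k (with at least one cut). For each first piece i, the rest contributes max(k−i, m[k−i]).
m[2] = 1*max(1,0) = 1*1 = 1
m[3] = max(1*2, 2*1) = 2
m[4] = max(1*3, 2*2, 3*1) = 4
m[5] = max(1*4, 2*3, 3*2, 4*1) = 6
m[6] = max(1*6, 2*4, 3*3, 4*2, 5*1) = 9
m[7] = max(1*9, 2*6, 3*4, 4*3, 5*2, 6*1) = 12
m[8] = max(1*12, 2*9, 3*6, …, 6*2, 7*1) = 18
m[9] = max(1*18, 2*12, 3*9, …, 7*2, 8*1) = 27
m[10] = max(1*27, 2*18, 3*12, …, 8*2, 9*1) = 36
m[11] = max(1*36, 2*27, 3*18, …, 9*2, 10*1) = 54
m[12] = max(1*54, 2*36, 3*27, …, 10*2, 11*1) = 81
One optimal split: 3 + 3 + 3 + 3; product 3*3*3*3 = 81.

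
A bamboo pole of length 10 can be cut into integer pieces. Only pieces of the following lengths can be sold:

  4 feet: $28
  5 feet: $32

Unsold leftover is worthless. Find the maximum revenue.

64

Build best[k] bottom-up: best[k] = max over allowed piece i of (p[i] + best[k−i]).
best[1] = 0
best[2] = 0
best[3] = 0
best[4] = 28
best[5] = max(28+0, 32+0) = 32
best[6] = max(28+0, 32+0) = 32
best[7] = max(28+0, 32+0) = 32
best[8] = max(28+28, 32+0) = 56
best[9] = max(28+32, 32+28) = 60
best[10] = max(28+32, 32+32) = 64
One optimal cutting: 5 + 5 → $64.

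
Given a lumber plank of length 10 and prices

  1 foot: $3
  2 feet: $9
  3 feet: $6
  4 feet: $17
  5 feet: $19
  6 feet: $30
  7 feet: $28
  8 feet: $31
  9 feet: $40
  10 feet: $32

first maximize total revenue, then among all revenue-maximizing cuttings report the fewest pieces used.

3

Let r[k] be the best obtainable value from length k. For each k, try every first piece i and keep the best of price[i] + r[k−i].
r[1] = 3
r[2] = max(3+3, 9+0) = 9
r[3] = max(3+9, 9+3, 6+0) = 12
r[4] = max(3+12, 9+9, 6+3, 17+0) = 18
r[5] = max(3+18, 9+12, 6+9, 17+3, 19+0) = 21
r[6] = max(3+21, 9+18, 6+12, 17+9, 19+3, 30+0) = 30
r[7] = max(3+30, 9+21, 6+18, …, 30+3, 28+0) = 33
r[8] = max(3+33, 9+30, 6+21, …, 28+3, 31+0) = 39
r[9] = max(3+39, 9+33, 6+30, …, 31+3, 40+0) = 42
r[10] = max(3+42, 9+39, 6+33, …, 40+3, 32+0) = 48
Maximum revenue is $48.
Now minimize piece count subject to staying optimal: for each k, pieces[k] = 1 + min over i with p[i]+r[k−i]=r[k] of pieces[k−i].
pieces[7] = 2
pieces[8] = 2
pieces[9] = 3
pieces[10] = 3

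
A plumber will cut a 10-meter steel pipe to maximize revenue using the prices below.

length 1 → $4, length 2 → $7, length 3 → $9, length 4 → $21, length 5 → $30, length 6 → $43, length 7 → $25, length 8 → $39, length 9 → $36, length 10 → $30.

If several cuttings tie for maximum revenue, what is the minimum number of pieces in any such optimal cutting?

2

Build r[k] bottom-up: r[k] = max over allowed piece i of (p[i] + r[k−i]).
r[1] = 4
r[2] = max(4+4, 7+0) = 8
r[3] = max(4+8, 7+4, 9+0) = 12
r[4] = max(4+12, 7+8, 9+4, 21+0) = 21
r[5] = max(4+21, 7+12, 9+8, 21+4, 30+0) = 30
r[6] = max(4+30, 7+21, 9+12, 21+8, 30+4, 43+0) = 43
r[7] = max(4+43, 7+30, 9+21, …, 43+4, 25+0) = 47
r[8] = max(4+47, 7+43, 9+30, …, 25+4, 39+0) = 51
r[9] = max(4+51, 7+47, 9+43, …, 39+4, 36+0) = 55
r[10] = max(4+55, 7+51, 9+47, …, 36+4, 30+0) = 64
Maximum revenue is $64.
Now minimize piece count subject to staying optimal: for each k, pieces[k] = 1 + min over i with p[i]+r[k−i]=r[k] of pieces[k−i].
pieces[7] = 2
pieces[8] = 3
pieces[9] = 4
pieces[10] = 2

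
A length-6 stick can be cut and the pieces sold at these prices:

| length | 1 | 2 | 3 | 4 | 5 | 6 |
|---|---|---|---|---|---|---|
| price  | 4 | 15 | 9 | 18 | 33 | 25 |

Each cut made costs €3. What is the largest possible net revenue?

Consider every possible first cut. r[k] is the best of p[i]+r[k−i] over all sellable i≤k, charging 3 whenever i<k.
r[1] = 4
r[2] = max(4+4-3, 15+0) = 15
r[3] = max(4+15-3, 15+4-3, 9+0) = 16
r[4] = max(4+16-3, 15+15-3, 9+4-3, 18+0) = 27
r[5] = max(4+27-3, 15+16-3, 9+15-3, 18+4-3, 33+0) = 33
r[6] = max(4+33-3, 15+27-3, 9+16-3, 18+15-3, 33+4-3, 25+0) = 39
One optimal plan: pieces 2 + 2 + 2 (2 cuts) → €45 − €6 = €39.

39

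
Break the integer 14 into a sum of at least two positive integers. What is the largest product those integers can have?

162

Fill prod[k] for k=2..14: at each k try every first piece i and multiply by the better of (k−i) uncut or prod[k−i].
Small cases: prod[2]=1, prod[3]=2, prod[4]=4, prod[5]=6, prod[6]=9, prod[7]=12.
prod[8] = 2*max(6,9) = 2*9 = 18
prod[9] = 3*max(6,9) = 3*9 = 27
prod[10] = 2*max(8,18) = 2*18 = 36
prod[11] = 2*max(9,27) = 2*27 = 54
prod[12] = 3*max(9,27) = 3*27 = 81
prod[13] = 2*max(11,54) = 2*54 = 108
prod[14] = 2*max(12,81) = 2*81 = 162
One optimal split: 3 + 3 + 3 + 3 + 2; product 3*3*3*3*2 = 162.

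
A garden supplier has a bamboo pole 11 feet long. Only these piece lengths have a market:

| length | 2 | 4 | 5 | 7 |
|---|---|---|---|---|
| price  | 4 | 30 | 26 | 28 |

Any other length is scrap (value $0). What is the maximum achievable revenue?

Let best[k] be the best obtainable value from length k. For each k, try every first piece i and keep the best of price[i] + best[k−i].
best[1] = 0
best[2] = 4
best[3] = 4
best[4] = max(4+4, 30+0) = 30
best[5] = max(4+4, 30+0, 26+0) = 30
best[6] = max(4+30, 30+4, 26+0) = 34
best[7] = max(4+30, 30+4, 26+4, 28+0) = 34
best[8] = max(4+34, 30+30, 26+4, 28+0) = 60
best[9] = max(4+34, 30+30, 26+30, 28+4) = 60
best[10] = max(4+60, 30+34, 26+30, 28+4) = 64
best[11] = max(4+60, 30+34, 26+34, 28+30) = 64
One optimal cutting: pieces 4 + 4 + 2 with 1 foot of scrap → $64.

64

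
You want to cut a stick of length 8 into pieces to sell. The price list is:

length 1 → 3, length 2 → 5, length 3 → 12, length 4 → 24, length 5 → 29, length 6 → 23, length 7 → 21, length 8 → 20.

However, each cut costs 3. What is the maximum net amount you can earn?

45

Consider every possible first cut. net[k] is the best of p[i]+net[k−i] over all sellable i≤k, charging 3 whenever i<k.
net[1] = 3
net[2] = 5
net[3] = 12
net[4] = 24
net[5] = 29
net[6] = 29  (first piece 1, then net[5]=29)
net[7] = 33  (first piece 3, then net[4]=24)
net[8] = 45  (first piece 4, then net[4]=24)
One optimal plan: pieces 4 + 4 (1 cut) → 48 − 3 = 45.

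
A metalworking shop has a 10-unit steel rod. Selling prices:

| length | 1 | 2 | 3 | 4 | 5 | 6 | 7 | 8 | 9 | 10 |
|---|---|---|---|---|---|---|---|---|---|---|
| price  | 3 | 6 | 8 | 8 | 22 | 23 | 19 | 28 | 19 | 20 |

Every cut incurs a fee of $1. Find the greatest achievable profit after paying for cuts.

43

Consider every possible first cut. net[k] is the best of p[i]+net[k−i] over all sellable i≤k, charging 1 whenever i<k.
net[1] = 3
net[2] = max(3+3-1, 6+0) = 6
net[3] = max(3+6-1, 6+3-1, 8+0) = 8
net[4] = max(3+8-1, 6+6-1, 8+3-1, 8+0) = 11
net[5] = max(3+11-1, 6+8-1, 8+6-1, 8+3-1, 22+0) = 22
net[6] = max(3+22-1, 6+11-1, 8+8-1, 8+6-1, 22+3-1, 23+0) = 24
net[7] = max(3+24-1, 6+22-1, 8+11-1, …, 23+3-1, 19+0) = 27
net[8] = max(3+27-1, 6+24-1, 8+22-1, …, 19+3-1, 28+0) = 29
net[9] = max(3+29-1, 6+27-1, 8+24-1, …, 28+3-1, 19+0) = 32
net[10] = max(3+32-1, 6+29-1, 8+27-1, …, 19+3-1, 20+0) = 43
One optimal plan: pieces 5 + 5 (1 cut) → $44 − $1 = $43.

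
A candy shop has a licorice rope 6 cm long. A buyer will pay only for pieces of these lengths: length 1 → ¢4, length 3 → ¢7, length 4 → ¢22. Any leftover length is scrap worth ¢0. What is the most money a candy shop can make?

30

Consider every possible first cut. r[k] is the best of p[i]+r[k−i] over all sellable i≤k.
r[1] = 4
r[2] = 8  (first piece 1, then r[1]=4)
r[3] = max(4+8, 7+0) = 12
r[4] = max(4+12, 7+4, 22+0) = 22
r[5] = max(4+22, 7+8, 22+4) = 26
r[6] = max(4+26, 7+12, 22+8) = 30
One optimal cutting: 4 + 1 + 1 → ¢30.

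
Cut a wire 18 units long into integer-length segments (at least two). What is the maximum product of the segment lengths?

Fill m[k] for k=2..18: at each k try every first piece i and multiply by the better of (k−i) uncut or m[k−i].
m[2] = 1*max(1,0) = 1*1 = 1
m[3] = 1*max(2,1) = 1*2 = 2
m[4] = 2*max(2,1) = 2*2 = 4
m[5] = 2*max(3,2) = 2*3 = 6
m[6] = 3*max(3,2) = 3*3 = 9
m[7] = 2*max(5,6) = 2*6 = 12
m[8] = 2*max(6,9) = 2*9 = 18
m[9] = 3*max(6,9) = 3*9 = 27
m[10] = 2*max(8,18) = 2*18 = 36
m[11] = 2*max(9,27) = 2*27 = 54
m[12] = 3*max(9,27) = 3*27 = 81
m[13] = 2*max(11,54) = 2*54 = 108
m[14] = 2*max(12,81) = 2*81 = 162
m[15] = 3*max(12,81) = 3*81 = 243
m[16] = 2*max(14,162) = 2*162 = 324
m[17] = 2*max(15,243) = 2*243 = 486
m[18] = 3*max(15,243) = 3*243 = 729
One optimal split: 3 + 3 + 3 + 3 + 3 + 3; product 3*3*3*3*3*3 = 729.

729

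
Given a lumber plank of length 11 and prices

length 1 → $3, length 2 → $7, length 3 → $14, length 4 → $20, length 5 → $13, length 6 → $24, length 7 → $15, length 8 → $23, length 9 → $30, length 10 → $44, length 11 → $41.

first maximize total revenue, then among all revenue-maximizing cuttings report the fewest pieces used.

3

Build r[k] bottom-up: r[k] = max over allowed piece i of (p[i] + r[k−i]).
r[1] = 3
r[2] = 7
r[3] = 14
r[4] = 20
r[5] = 23  (first piece 1, then r[4]=20)
r[6] = 28  (first piece 3, then r[3]=14)
r[7] = 34  (first piece 3, then r[4]=20)
r[8] = 40  (first piece 4, then r[4]=20)
r[9] = 43  (first piece 1, then r[8]=40)
r[10] = 48  (first piece 3, then r[7]=34)
r[11] = 54  (first piece 3, then r[8]=40)
Maximum revenue is $54.
Now minimize piece count subject to staying optimal: for each k, pieces[k] = 1 + min over i with p[i]+r[k−i]=r[k] of pieces[k−i].
pieces[8] = 2
pieces[9] = 3
pieces[10] = 3
pieces[11] = 3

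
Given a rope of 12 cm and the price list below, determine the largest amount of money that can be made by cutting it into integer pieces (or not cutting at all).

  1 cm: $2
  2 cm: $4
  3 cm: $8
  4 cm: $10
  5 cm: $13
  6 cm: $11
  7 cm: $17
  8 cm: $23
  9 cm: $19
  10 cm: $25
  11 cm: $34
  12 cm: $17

Build v[k] bottom-up: v[k] = max over allowed piece i of (p[i] + v[k−i]).
v[1] = 2
v[2] = max(2+2, 4+0) = 4
v[3] = max(2+4, 4+2, 8+0) = 8
v[4] = max(2+8, 4+4, 8+2, 10+0) = 10
v[5] = max(2+10, 4+8, 8+4, 10+2, 13+0) = 13
v[6] = max(2+13, 4+10, 8+8, 10+4, 13+2, 11+0) = 16
v[7] = max(2+16, 4+13, 8+10, …, 11+2, 17+0) = 18
v[8] = max(2+18, 4+16, 8+13, …, 17+2, 23+0) = 23
v[9] = max(2+23, 4+18, 8+16, …, 23+2, 19+0) = 25
v[10] = max(2+25, 4+23, 8+18, …, 19+2, 25+0) = 27
v[11] = max(2+27, 4+25, 8+23, …, 25+2, 34+0) = 34
v[12] = max(2+34, 4+27, 8+25, …, 34+2, 17+0) = 36
One optimal cutting: 11 + 1 → $34 + $2 = $36.

36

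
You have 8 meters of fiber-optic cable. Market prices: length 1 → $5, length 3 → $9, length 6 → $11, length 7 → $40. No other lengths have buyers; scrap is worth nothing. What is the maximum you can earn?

45

Let r[k] be the best obtainable value from length k. For each k, try every first piece i and keep the best of price[i] + r[k−i].
r[1] = 5
r[2] = 10  (first piece 1, then r[1]=5)
r[3] = max(5+10, 9+0) = 15
r[4] = max(5+15, 9+5) = 20
r[5] = max(5+20, 9+10) = 25
r[6] = max(5+25, 9+15, 11+0) = 30
r[7] = max(5+30, 9+20, 11+5, 40+0) = 40
r[8] = max(5+40, 9+25, 11+10, 40+5) = 45
One optimal cutting: 7 + 1 → $45.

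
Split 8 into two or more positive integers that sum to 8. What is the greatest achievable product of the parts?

Let prod[k] be the best product for length k (with at least one cut). For each first piece i, the rest contributes max(k−i, prod[k−i]).
prod[2] = 1*max(1,0) = 1*1 = 1
prod[3] = max(1*2, 2*1) = 2
prod[4] = max(1*3, 2*2, 3*1) = 4
prod[5] = max(1*4, 2*3, 3*2, 4*1) = 6
prod[6] = max(1*6, 2*4, 3*3, 4*2, 5*1) = 9
prod[7] = max(1*9, 2*6, 3*4, 4*3, 5*2, 6*1) = 12
prod[8] = max(1*12, 2*9, 3*6, …, 6*2, 7*1) = 18
One optimal split: 3 + 3 + 2; product 3*3*2 = 18.

18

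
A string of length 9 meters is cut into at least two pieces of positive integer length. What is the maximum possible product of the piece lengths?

Define f[k] = max over 1≤i<k of i · max(k−i, f[k−i]); the inner max lets the remainder stay uncut if that's better.
f[2] = 1×max(1,0) = 1×1 = 1
f[3] = max(1×2, 2×1) = 2
f[4] = max(1×3, 2×2, 3×1) = 4
f[5] = max(1×4, 2×3, 3×2, 4×1) = 6
f[6] = max(1×6, 2×4, 3×3, 4×2, 5×1) = 9
f[7] = max(1×9, 2×6, 3×4, 4×3, 5×2, 6×1) = 12
f[8] = max(1×12, 2×9, 3×6, …, 6×2, 7×1) = 18
f[9] = max(1×18, 2×12, 3×9, …, 7×2, 8×1) = 27
One optimal split: 3 + 3 + 3; product 3×3×3 = 27.

27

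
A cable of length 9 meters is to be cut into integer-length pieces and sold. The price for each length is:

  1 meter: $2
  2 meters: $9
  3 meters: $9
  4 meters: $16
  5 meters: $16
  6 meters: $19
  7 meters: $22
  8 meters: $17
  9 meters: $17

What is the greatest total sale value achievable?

38

Let v[k] be the best obtainable value from length k. For each k, try every first piece i and keep the best of price[i] + v[k−i].
v[1] = 2
v[2] = max(2+2, 9+0) = 9
v[3] = max(2+9, 9+2, 9+0) = 11
v[4] = max(2+11, 9+9, 9+2, 16+0) = 18
v[5] = max(2+18, 9+11, 9+9, 16+2, 16+0) = 20
v[6] = max(2+20, 9+18, 9+11, 16+9, 16+2, 19+0) = 27
v[7] = max(2+27, 9+20, 9+18, …, 19+2, 22+0) = 29
v[8] = max(2+29, 9+27, 9+20, …, 22+2, 17+0) = 36
v[9] = max(2+36, 9+29, 9+27, …, 17+2, 17+0) = 38
One optimal cutting: 2 + 2 + 2 + 2 + 1 → $9 + $9 + $9 + $9 + $2 = $38.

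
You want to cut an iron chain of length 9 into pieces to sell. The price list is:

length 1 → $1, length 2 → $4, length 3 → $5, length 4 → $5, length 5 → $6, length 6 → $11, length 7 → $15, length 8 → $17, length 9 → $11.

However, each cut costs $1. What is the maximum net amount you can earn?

18

Let r[k] be the best obtainable value from length k. For each k, try every first piece i and keep the best of price[i] + r[k−i] minus the 1 cut fee when i<k.
r[1] = 1
r[2] = 4
r[3] = 5
r[4] = 7  (first piece 2, then r[2]=4)
r[5] = 8  (first piece 2, then r[3]=5)
r[6] = 11
r[7] = 15
r[8] = 17
r[9] = 18  (first piece 2, then r[7]=15)
One optimal plan: pieces 7 + 2 (1 cut) → $19 − $1 = $18.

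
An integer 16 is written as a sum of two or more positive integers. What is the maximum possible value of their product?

Let prod[k] be the best product for length k (with at least one cut). For each first piece i, the rest contributes max(k−i, prod[k−i]).
Small cases: prod[2]=1, prod[3]=2, prod[4]=4, prod[5]=6, prod[6]=9, prod[7]=12, prod[8]=18, prod[9]=27.
prod[10] = 2×max(8,18) = 2×18 = 36
prod[11] = 2×max(9,27) = 2×27 = 54
prod[12] = 3×max(9,27) = 3×27 = 81
prod[13] = 2×max(11,54) = 2×54 = 108
prod[14] = 2×max(12,81) = 2×81 = 162
prod[15] = 3×max(12,81) = 3×81 = 243
prod[16] = 2×max(14,162) = 2×162 = 324
One optimal split: 3 + 3 + 3 + 3 + 2 + 2; product 3×3×3×3×2×2 = 324.

324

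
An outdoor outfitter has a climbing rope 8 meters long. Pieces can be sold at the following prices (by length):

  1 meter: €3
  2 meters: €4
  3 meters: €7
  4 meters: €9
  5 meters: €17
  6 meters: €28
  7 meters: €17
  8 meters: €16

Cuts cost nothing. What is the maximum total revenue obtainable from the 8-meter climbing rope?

34

Build v[k] bottom-up: v[k] = max over allowed piece i of (p[i] + v[k−i]).
v[1] = 3
v[2] = max(3+3, 4+0) = 6
v[3] = max(3+6, 4+3, 7+0) = 9
v[4] = max(3+9, 4+6, 7+3, 9+0) = 12
v[5] = max(3+12, 4+9, 7+6, 9+3, 17+0) = 17
v[6] = max(3+17, 4+12, 7+9, 9+6, 17+3, 28+0) = 28
v[7] = max(3+28, 4+17, 7+12, …, 28+3, 17+0) = 31
v[8] = max(3+31, 4+28, 7+17, …, 17+3, 16+0) = 34
One optimal cutting: 6 + 1 + 1 → €28 + €3 + €3 = €34.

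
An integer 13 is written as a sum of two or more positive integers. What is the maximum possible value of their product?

Define prod[k] = max over 1≤i<k of i · max(k−i, prod[k−i]); the inner max lets the remainder stay uncut if that's better.
prod[2] = 1×max(1,0) = 1×1 = 1
prod[3] = 1×max(2,1) = 1×2 = 2
prod[4] = 2×max(2,1) = 2×2 = 4
prod[5] = 2×max(3,2) = 2×3 = 6
prod[6] = 3×max(3,2) = 3×3 = 9
prod[7] = 2×max(5,6) = 2×6 = 12
prod[8] = 2×max(6,9) = 2×9 = 18
prod[9] = 3×max(6,9) = 3×9 = 27
prod[10] = 2×max(8,18) = 2×18 = 36
prod[11] = 2×max(9,27) = 2×27 = 54
prod[12] = 3×max(9,27) = 3×27 = 81
prod[13] = 2×max(11,54) = 2×54 = 108
One optimal split: 3 + 3 + 3 + 2 + 2; product 3×3×3×2×2 = 108.

108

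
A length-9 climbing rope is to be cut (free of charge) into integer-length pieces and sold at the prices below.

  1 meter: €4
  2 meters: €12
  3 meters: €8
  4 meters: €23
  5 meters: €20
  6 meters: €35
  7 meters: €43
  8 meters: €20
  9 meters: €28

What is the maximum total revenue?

55

Build R[k] bottom-up: R[k] = max over allowed piece i of (p[i] + R[k−i]).
R[1] = 4
R[2] = max(4+4, 12+0) = 12
R[3] = max(4+12, 12+4, 8+0) = 16
R[4] = max(4+16, 12+12, 8+4, 23+0) = 24
R[5] = max(4+24, 12+16, 8+12, 23+4, 20+0) = 28
R[6] = max(4+28, 12+24, 8+16, 23+12, 20+4, 35+0) = 36
R[7] = max(4+36, 12+28, 8+24, …, 35+4, 43+0) = 43
R[8] = max(4+43, 12+36, 8+28, …, 43+4, 20+0) = 48
R[9] = max(4+48, 12+43, 8+36, …, 20+4, 28+0) = 55
One optimal cutting: 7 + 2 → €43 + €12 = €55.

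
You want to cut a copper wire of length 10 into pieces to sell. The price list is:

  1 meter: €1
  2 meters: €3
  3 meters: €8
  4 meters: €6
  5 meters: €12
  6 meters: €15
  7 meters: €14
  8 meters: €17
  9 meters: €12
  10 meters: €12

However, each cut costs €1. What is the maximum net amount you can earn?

Build r[k] bottom-up: r[k] = max over allowed piece i of (p[i] + r[k−i]) − 1 per cut.
r[1] = 1
r[2] = 3
r[3] = 8
r[4] = 8  (first piece 1, then r[3]=8)
r[5] = 12
r[6] = 15  (first piece 3, then r[3]=8)
r[7] = 15  (first piece 1, then r[6]=15)
r[8] = 19  (first piece 3, then r[5]=12)
r[9] = 22  (first piece 3, then r[6]=15)
r[10] = 23  (first piece 5, then r[5]=12)
One optimal plan: pieces 5 + 5 (1 cut) → €24 − €1 = €23.

23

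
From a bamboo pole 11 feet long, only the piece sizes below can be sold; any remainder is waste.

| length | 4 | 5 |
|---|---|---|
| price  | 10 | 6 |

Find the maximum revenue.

Build f[k] bottom-up: f[k] = max over allowed piece i of (p[i] + f[k−i]).
f[1] = 0
f[2] = 0
f[3] = 0
f[4] = 10
f[5] = max(10+0, 6+0) = 10
f[6] = max(10+0, 6+0) = 10
f[7] = max(10+0, 6+0) = 10
f[8] = max(10+10, 6+0) = 20
f[9] = max(10+10, 6+10) = 20
f[10] = max(10+10, 6+10) = 20
f[11] = max(10+10, 6+10) = 20
One optimal cutting: pieces 4 + 4 with 3 feet of scrap → $20.

20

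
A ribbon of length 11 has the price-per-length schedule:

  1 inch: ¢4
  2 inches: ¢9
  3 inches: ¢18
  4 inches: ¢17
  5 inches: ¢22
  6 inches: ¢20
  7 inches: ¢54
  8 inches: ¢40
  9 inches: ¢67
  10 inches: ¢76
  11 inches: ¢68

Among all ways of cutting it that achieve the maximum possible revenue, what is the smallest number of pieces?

2

Consider every possible first cut. r[k] is the best of p[i]+r[k−i] over all sellable i≤k.
r[1] = 4
r[2] = 9
r[3] = 18
r[4] = 22  (first piece 1, then r[3]=18)
r[5] = 27  (first piece 2, then r[3]=18)
r[6] = 36  (first piece 3, then r[3]=18)
r[7] = 54
r[8] = 58  (first piece 1, then r[7]=54)
r[9] = 67
r[10] = 76
r[11] = 80  (first piece 1, then r[10]=76)
Maximum revenue is ¢80.
Now minimize piece count subject to staying optimal: for each k, pieces[k] = 1 + min over i with p[i]+r[k−i]=r[k] of pieces[k−i].
pieces[8] = 2
pieces[9] = 1
pieces[10] = 1
pieces[11] = 2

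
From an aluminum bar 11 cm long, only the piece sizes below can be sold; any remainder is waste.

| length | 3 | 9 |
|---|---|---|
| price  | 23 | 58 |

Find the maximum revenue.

Consider every possible first cut. best[k] is the best of p[i]+best[k−i] over all sellable i≤k.
best[1] = 0
best[2] = 0
best[3] = 23
best[4] = 23
best[5] = 23
best[6] = 46  (first piece 3, then best[3]=23)
best[7] = 46
best[8] = 46
best[9] = max(23+46, 58+0) = 69
best[10] = max(23+46, 58+0) = 69
best[11] = max(23+46, 58+0) = 69
One optimal cutting: pieces 3 + 3 + 3 with 2 cm of scrap → $69.

69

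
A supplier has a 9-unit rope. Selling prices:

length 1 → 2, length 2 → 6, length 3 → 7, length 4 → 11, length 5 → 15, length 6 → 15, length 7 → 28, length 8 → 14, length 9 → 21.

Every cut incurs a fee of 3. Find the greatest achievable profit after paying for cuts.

31

Build net[k] bottom-up: net[k] = max over allowed piece i of (p[i] + net[k−i]) − 3 per cut.
net[1] = 2
net[2] = 6
net[3] = 7
net[4] = 11
net[5] = 15
net[6] = 15
net[7] = 28
net[8] = 27  (first piece 1, then net[7]=28)
net[9] = 31  (first piece 2, then net[7]=28)
One optimal plan: pieces 7 + 2 (1 cut) → 34 − 3 = 31.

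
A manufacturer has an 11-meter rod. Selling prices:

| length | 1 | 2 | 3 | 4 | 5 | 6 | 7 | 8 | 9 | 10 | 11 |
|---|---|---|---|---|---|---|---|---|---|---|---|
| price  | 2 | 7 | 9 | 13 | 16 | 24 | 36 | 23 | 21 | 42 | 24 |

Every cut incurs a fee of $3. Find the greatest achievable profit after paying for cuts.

Consider every possible first cut. net[k] is the best of p[i]+net[k−i] over all sellable i≤k, charging 3 whenever i<k.
net[1] = 2
net[2] = max(2+2-3, 7+0) = 7
net[3] = max(2+7-3, 7+2-3, 9+0) = 9
net[4] = max(2+9-3, 7+7-3, 9+2-3, 13+0) = 13
net[5] = max(2+13-3, 7+9-3, 9+7-3, 13+2-3, 16+0) = 16
net[6] = max(2+16-3, 7+13-3, 9+9-3, 13+7-3, 16+2-3, 24+0) = 24
net[7] = max(2+24-3, 7+16-3, 9+13-3, …, 24+2-3, 36+0) = 36
net[8] = max(2+36-3, 7+24-3, 9+16-3, …, 36+2-3, 23+0) = 35
net[9] = max(2+35-3, 7+36-3, 9+24-3, …, 23+2-3, 21+0) = 40
net[10] = max(2+40-3, 7+35-3, 9+36-3, …, 21+2-3, 42+0) = 42
net[11] = max(2+42-3, 7+40-3, 9+35-3, …, 42+2-3, 24+0) = 46
One optimal plan: pieces 7 + 4 (1 cut) → $49 − $3 = $46.

46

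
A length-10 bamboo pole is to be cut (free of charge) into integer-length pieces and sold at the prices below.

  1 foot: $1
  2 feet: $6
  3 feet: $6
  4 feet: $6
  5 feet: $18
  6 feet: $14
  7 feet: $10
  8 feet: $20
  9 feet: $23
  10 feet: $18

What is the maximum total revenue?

36

Build R[k] bottom-up: R[k] = max over allowed piece i of (p[i] + R[k−i]).
R[1] = 1
R[2] = 6
R[3] = 7  (first piece 1, then R[2]=6)
R[4] = 12  (first piece 2, then R[2]=6)
R[5] = 18
R[6] = 19  (first piece 1, then R[5]=18)
R[7] = 24  (first piece 2, then R[5]=18)
R[8] = 25  (first piece 1, then R[7]=24)
R[9] = 30  (first piece 2, then R[7]=24)
R[10] = 36  (first piece 5, then R[5]=18)
One optimal cutting: 5 + 5 → $18 + $18 = $36.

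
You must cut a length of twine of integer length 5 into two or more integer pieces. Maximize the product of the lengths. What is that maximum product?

6

Let m[k] be the best product for length k (with at least one cut). For each first piece i, the rest contributes max(k−i, m[k−i]).
m[2] = 1*max(1,0) = 1*1 = 1
m[3] = max(1*2, 2*1) = 2
m[4] = max(1*3, 2*2, 3*1) = 4
m[5] = max(1*4, 2*3, 3*2, 4*1) = 6
One optimal split: 3 + 2; product 3*2 = 6.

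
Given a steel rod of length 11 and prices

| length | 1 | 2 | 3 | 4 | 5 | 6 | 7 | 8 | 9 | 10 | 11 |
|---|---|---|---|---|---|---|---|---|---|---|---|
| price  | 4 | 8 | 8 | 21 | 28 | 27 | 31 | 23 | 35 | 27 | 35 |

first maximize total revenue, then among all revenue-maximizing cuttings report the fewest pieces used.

Let r[k] be the best obtainable value from length k. For each k, try every first piece i and keep the best of price[i] + r[k−i].
r[1] = 4
r[2] = max(4+4, 8+0) = 8
r[3] = max(4+8, 8+4, 8+0) = 12
r[4] = max(4+12, 8+8, 8+4, 21+0) = 21
r[5] = max(4+21, 8+12, 8+8, 21+4, 28+0) = 28
r[6] = max(4+28, 8+21, 8+12, 21+8, 28+4, 27+0) = 32
r[7] = max(4+32, 8+28, 8+21, …, 27+4, 31+0) = 36
r[8] = max(4+36, 8+32, 8+28, …, 31+4, 23+0) = 42
r[9] = max(4+42, 8+36, 8+32, …, 23+4, 35+0) = 49
r[10] = max(4+49, 8+42, 8+36, …, 35+4, 27+0) = 56
r[11] = max(4+56, 8+49, 8+42, …, 27+4, 35+0) = 60
Maximum revenue is $60.
Now minimize piece count subject to staying optimal: for each k, pieces[k] = 1 + min over i with p[i]+r[k−i]=r[k] of pieces[k−i].
pieces[8] = 2
pieces[9] = 2
pieces[10] = 2
pieces[11] = 3

3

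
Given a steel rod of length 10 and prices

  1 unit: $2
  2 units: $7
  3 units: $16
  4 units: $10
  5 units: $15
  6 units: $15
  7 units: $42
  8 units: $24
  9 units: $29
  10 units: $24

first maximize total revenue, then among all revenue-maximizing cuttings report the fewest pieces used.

2

Build r[k] bottom-up: r[k] = max over allowed piece i of (p[i] + r[k−i]).
r[1] = 2
r[2] = max(2+2, 7+0) = 7
r[3] = max(2+7, 7+2, 16+0) = 16
r[4] = max(2+16, 7+7, 16+2, 10+0) = 18
r[5] = max(2+18, 7+16, 16+7, 10+2, 15+0) = 23
r[6] = max(2+23, 7+18, 16+16, 10+7, 15+2, 15+0) = 32
r[7] = max(2+32, 7+23, 16+18, …, 15+2, 42+0) = 42
r[8] = max(2+42, 7+32, 16+23, …, 42+2, 24+0) = 44
r[9] = max(2+44, 7+42, 16+32, …, 24+2, 29+0) = 49
r[10] = max(2+49, 7+44, 16+42, …, 29+2, 24+0) = 58
Maximum revenue is $58.
Now minimize piece count subject to staying optimal: for each k, pieces[k] = 1 + min over i with p[i]+r[k−i]=r[k] of pieces[k−i].
pieces[7] = 1
pieces[8] = 2
pieces[9] = 2
pieces[10] = 2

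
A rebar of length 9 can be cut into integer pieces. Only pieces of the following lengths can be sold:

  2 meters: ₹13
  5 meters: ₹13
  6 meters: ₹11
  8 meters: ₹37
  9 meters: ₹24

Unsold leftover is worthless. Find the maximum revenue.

52

Build best[k] bottom-up: best[k] = max over allowed piece i of (p[i] + best[k−i]).
best[1] = 0
best[2] = 13
best[3] = 13
best[4] = 26  (first piece 2, then best[2]=13)
best[5] = max(13+13, 13+0) = 26
best[6] = max(13+26, 13+0, 11+0) = 39
best[7] = max(13+26, 13+13, 11+0) = 39
best[8] = max(13+39, 13+13, 11+13, 37+0) = 52
best[9] = max(13+39, 13+26, 11+13, 37+0, 24+0) = 52
One optimal cutting: pieces 2 + 2 + 2 + 2 with 1 meter of scrap → ₹52.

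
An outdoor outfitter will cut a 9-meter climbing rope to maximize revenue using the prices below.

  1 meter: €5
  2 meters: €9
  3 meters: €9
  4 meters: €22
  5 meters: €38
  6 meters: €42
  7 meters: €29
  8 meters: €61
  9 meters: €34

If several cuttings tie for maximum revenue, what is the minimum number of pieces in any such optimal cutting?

Let r[k] be the best obtainable value from length k. For each k, try every first piece i and keep the best of price[i] + r[k−i].
r[1] = 5
r[2] = max(5+5, 9+0) = 10
r[3] = max(5+10, 9+5, 9+0) = 15
r[4] = max(5+15, 9+10, 9+5, 22+0) = 22
r[5] = max(5+22, 9+15, 9+10, 22+5, 38+0) = 38
r[6] = max(5+38, 9+22, 9+15, 22+10, 38+5, 42+0) = 43
r[7] = max(5+43, 9+38, 9+22, …, 42+5, 29+0) = 48
r[8] = max(5+48, 9+43, 9+38, …, 29+5, 61+0) = 61
r[9] = max(5+61, 9+48, 9+43, …, 61+5, 34+0) = 66
Maximum revenue is €66.
Now minimize piece count subject to staying optimal: for each k, pieces[k] = 1 + min over i with p[i]+r[k−i]=r[k] of pieces[k−i].
pieces[6] = 2
pieces[7] = 3
pieces[8] = 1
pieces[9] = 2

2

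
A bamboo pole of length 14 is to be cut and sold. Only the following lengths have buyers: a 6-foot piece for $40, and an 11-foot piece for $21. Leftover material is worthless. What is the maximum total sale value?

Build r[k] bottom-up: r[k] = max over allowed piece i of (p[i] + r[k−i]).
r[1] = 0
r[2] = 0
r[3] = 0
r[4] = 0
r[5] = 0
r[6] = 40
r[7] = 40
r[8] = 40
r[9] = 40
r[10] = 40
r[11] = max(40+0, 21+0) = 40
r[12] = max(40+40, 21+0) = 80
r[13] = max(40+40, 21+0) = 80
r[14] = max(40+40, 21+0) = 80
One optimal cutting: pieces 6 + 6 with 2 feet of scrap → $80.

80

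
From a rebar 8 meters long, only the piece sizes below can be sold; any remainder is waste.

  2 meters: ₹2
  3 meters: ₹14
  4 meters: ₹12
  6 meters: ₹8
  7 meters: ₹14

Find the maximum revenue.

30

Let best[k] be the best obtainable value from length k. For each k, try every first piece i and keep the best of price[i] + best[k−i].
best[1] = 0
best[2] = 2
best[3] = max(2+0, 14+0) = 14
best[4] = max(2+2, 14+0, 12+0) = 14
best[5] = max(2+14, 14+2, 12+0) = 16
best[6] = max(2+14, 14+14, 12+2, 8+0) = 28
best[7] = max(2+16, 14+14, 12+14, 8+0, 14+0) = 28
best[8] = max(2+28, 14+16, 12+14, 8+2, 14+0) = 30
One optimal cutting: 3 + 3 + 2 → ₹30.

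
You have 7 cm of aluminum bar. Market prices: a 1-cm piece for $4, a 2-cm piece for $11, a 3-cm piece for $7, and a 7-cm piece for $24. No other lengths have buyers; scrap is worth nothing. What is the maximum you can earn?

37

Consider every possible first cut. best[k] is the best of p[i]+best[k−i] over all sellable i≤k.
best[1] = 4
best[2] = max(4+4, 11+0) = 11
best[3] = max(4+11, 11+4, 7+0) = 15
best[4] = max(4+15, 11+11, 7+4) = 22
best[5] = max(4+22, 11+15, 7+11) = 26
best[6] = max(4+26, 11+22, 7+15) = 33
best[7] = max(4+33, 11+26, 7+22, 24+0) = 37
One optimal cutting: 2 + 2 + 2 + 1 → $37.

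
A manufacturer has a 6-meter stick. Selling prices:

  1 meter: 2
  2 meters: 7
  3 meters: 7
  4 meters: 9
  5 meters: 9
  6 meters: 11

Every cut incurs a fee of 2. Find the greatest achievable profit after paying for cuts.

17

Build net[k] bottom-up: net[k] = max over allowed piece i of (p[i] + net[k−i]) − 2 per cut.
net[1] = 2
net[2] = 7
net[3] = 7  (first piece 1, then net[2]=7)
net[4] = 12  (first piece 2, then net[2]=7)
net[5] = 12  (first piece 1, then net[4]=12)
net[6] = 17  (first piece 2, then net[4]=12)
One optimal plan: pieces 2 + 2 + 2 (2 cuts) → 21 − 4 = 17.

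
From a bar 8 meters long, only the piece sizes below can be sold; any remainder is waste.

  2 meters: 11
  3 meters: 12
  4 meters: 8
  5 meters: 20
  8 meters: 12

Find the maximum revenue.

44

Let f[k] be the best obtainable value from length k. For each k, try every first piece i and keep the best of price[i] + f[k−i].
f[1] = 0
f[2] = 11
f[3] = max(11+0, 12+0) = 12
f[4] = max(11+11, 12+0, 8+0) = 22
f[5] = max(11+12, 12+11, 8+0, 20+0) = 23
f[6] = max(11+22, 12+12, 8+11, 20+0) = 33
f[7] = max(11+23, 12+22, 8+12, 20+11) = 34
f[8] = max(11+33, 12+23, 8+22, 20+12, 12+0) = 44
One optimal cutting: 2 + 2 + 2 + 2 → 44.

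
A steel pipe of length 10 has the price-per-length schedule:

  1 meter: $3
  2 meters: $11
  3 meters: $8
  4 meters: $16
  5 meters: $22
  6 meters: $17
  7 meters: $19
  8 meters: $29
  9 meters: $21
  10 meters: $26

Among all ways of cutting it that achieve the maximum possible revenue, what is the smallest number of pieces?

5

Build r[k] bottom-up: r[k] = max over allowed piece i of (p[i] + r[k−i]).
r[1] = 3
r[2] = max(3+3, 11+0) = 11
r[3] = max(3+11, 11+3, 8+0) = 14
r[4] = max(3+14, 11+11, 8+3, 16+0) = 22
r[5] = max(3+22, 11+14, 8+11, 16+3, 22+0) = 25
r[6] = max(3+25, 11+22, 8+14, 16+11, 22+3, 17+0) = 33
r[7] = max(3+33, 11+25, 8+22, …, 17+3, 19+0) = 36
r[8] = max(3+36, 11+33, 8+25, …, 19+3, 29+0) = 44
r[9] = max(3+44, 11+36, 8+33, …, 29+3, 21+0) = 47
r[10] = max(3+47, 11+44, 8+36, …, 21+3, 26+0) = 55
Maximum revenue is $55.
Now minimize piece count subject to staying optimal: for each k, pieces[k] = 1 + min over i with p[i]+r[k−i]=r[k] of pieces[k−i].
pieces[7] = 4
pieces[8] = 4
pieces[9] = 5
pieces[10] = 5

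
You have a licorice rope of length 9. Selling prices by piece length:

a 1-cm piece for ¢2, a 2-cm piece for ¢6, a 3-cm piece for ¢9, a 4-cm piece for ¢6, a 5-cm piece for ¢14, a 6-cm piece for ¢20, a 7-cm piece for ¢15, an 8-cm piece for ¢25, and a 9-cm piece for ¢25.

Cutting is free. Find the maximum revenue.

29

Let R[k] be the best obtainable value from length k. For each k, try every first piece i and keep the best of price[i] + R[k−i].
R[1] = 2
R[2] = 6
R[3] = 9
R[4] = 12  (first piece 2, then R[2]=6)
R[5] = 15  (first piece 2, then R[3]=9)
R[6] = 20
R[7] = 22  (first piece 1, then R[6]=20)
R[8] = 26  (first piece 2, then R[6]=20)
R[9] = 29  (first piece 3, then R[6]=20)
One optimal cutting: 6 + 3 → ¢20 + ¢9 = ¢29.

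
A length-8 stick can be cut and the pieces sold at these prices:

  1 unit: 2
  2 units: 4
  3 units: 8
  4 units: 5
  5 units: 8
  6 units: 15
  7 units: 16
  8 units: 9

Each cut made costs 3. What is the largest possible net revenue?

16

Let v[k] be the best obtainable value from length k. For each k, try every first piece i and keep the best of price[i] + v[k−i] minus the 3 cut fee when i<k.
v[1] = 2
v[2] = 4
v[3] = 8
v[4] = 7  (first piece 1, then v[3]=8)
v[5] = 9  (first piece 2, then v[3]=8)
v[6] = 15
v[7] = 16
v[8] = 16  (first piece 2, then v[6]=15)
One optimal plan: pieces 6 + 2 (1 cut) → 19 − 3 = 16.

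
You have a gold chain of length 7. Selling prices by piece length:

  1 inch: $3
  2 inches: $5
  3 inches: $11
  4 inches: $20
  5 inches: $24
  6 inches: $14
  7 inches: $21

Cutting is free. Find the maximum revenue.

Let R[k] be the best obtainable value from length k. For each k, try every first piece i and keep the best of price[i] + R[k−i].
R[1] = 3
R[2] = 6  (first piece 1, then R[1]=3)
R[3] = 11
R[4] = 20
R[5] = 24
R[6] = 27  (first piece 1, then R[5]=24)
R[7] = 31  (first piece 3, then R[4]=20)
One optimal cutting: 4 + 3 → $20 + $11 = $31.

31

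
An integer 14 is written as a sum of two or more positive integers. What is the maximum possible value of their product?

162

Let prod[k] be the best product for length k (with at least one cut). For each first piece i, the rest contributes max(k−i, prod[k−i]).
prod[2] = 1×max(1,0) = 1×1 = 1
prod[3] = max(1×2, 2×1) = 2
prod[4] = max(1×3, 2×2, 3×1) = 4
prod[5] = max(1×4, 2×3, 3×2, 4×1) = 6
prod[6] = max(1×6, 2×4, 3×3, 4×2, 5×1) = 9
prod[7] = max(1×9, 2×6, 3×4, 4×3, 5×2, 6×1) = 12
prod[8] = max(1×12, 2×9, 3×6, …, 6×2, 7×1) = 18
prod[9] = max(1×18, 2×12, 3×9, …, 7×2, 8×1) = 27
prod[10] = max(1×27, 2×18, 3×12, …, 8×2, 9×1) = 36
prod[11] = max(1×36, 2×27, 3×18, …, 9×2, 10×1) = 54
prod[12] = max(1×54, 2×36, 3×27, …, 10×2, 11×1) = 81
prod[13] = max(1×81, 2×54, 3×36, …, 11×2, 12×1) = 108
prod[14] = max(1×108, 2×81, 3×54, …, 12×2, 13×1) = 162
One optimal split: 3 + 3 + 3 + 3 + 2; product 3×3×3×3×2 = 162.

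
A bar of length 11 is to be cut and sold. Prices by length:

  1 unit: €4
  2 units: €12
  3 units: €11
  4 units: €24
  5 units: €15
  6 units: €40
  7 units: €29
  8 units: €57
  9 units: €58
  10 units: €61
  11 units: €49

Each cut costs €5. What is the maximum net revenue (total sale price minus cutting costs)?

Consider every possible first cut. v[k] is the best of p[i]+v[k−i] over all sellable i≤k, charging 5 whenever i<k.
v[1] = 4
v[2] = 12
v[3] = 11  (first piece 1, then v[2]=12)
v[4] = 24
v[5] = 23  (first piece 1, then v[4]=24)
v[6] = 40
v[7] = 39  (first piece 1, then v[6]=40)
v[8] = 57
v[9] = 58
v[10] = 64  (first piece 2, then v[8]=57)
v[11] = 65  (first piece 2, then v[9]=58)
One optimal plan: pieces 9 + 2 (1 cut) → €70 − €5 = €65.

65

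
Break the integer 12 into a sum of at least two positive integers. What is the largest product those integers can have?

81

Let g[k] be the best product for length k (with at least one cut). For each first piece i, the rest contributes max(k−i, g[k−i]).
g[2] = 1×max(1,0) = 1×1 = 1
g[3] = 1×max(2,1) = 1×2 = 2
g[4] = 2×max(2,1) = 2×2 = 4
g[5] = 2×max(3,2) = 2×3 = 6
g[6] = 3×max(3,2) = 3×3 = 9
g[7] = 2×max(5,6) = 2×6 = 12
g[8] = 2×max(6,9) = 2×9 = 18
g[9] = 3×max(6,9) = 3×9 = 27
g[10] = 2×max(8,18) = 2×18 = 36
g[11] = 2×max(9,27) = 2×27 = 54
g[12] = 3×max(9,27) = 3×27 = 81
One optimal split: 3 + 3 + 3 + 3; product 3×3×3×3 = 81.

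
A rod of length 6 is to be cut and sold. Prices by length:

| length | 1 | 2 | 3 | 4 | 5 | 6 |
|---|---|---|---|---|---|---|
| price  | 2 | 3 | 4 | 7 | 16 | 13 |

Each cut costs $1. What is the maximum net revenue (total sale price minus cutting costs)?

17

Consider every possible first cut. net[k] is the best of p[i]+net[k−i] over all sellable i≤k, charging 1 whenever i<k.
net[1] = 2
net[2] = 3  (first piece 1, then net[1]=2)
net[3] = 4  (first piece 1, then net[2]=3)
net[4] = 7
net[5] = 16
net[6] = 17  (first piece 1, then net[5]=16)
One optimal plan: pieces 5 + 1 (1 cut) → $18 − $1 = $17.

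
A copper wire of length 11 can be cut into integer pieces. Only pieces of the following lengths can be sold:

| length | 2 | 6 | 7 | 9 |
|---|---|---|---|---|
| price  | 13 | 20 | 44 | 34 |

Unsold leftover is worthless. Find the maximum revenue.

Consider every possible first cut. f[k] is the best of p[i]+f[k−i] over all sellable i≤k.
f[1] = 0
f[2] = 13
f[3] = 13
f[4] = 26  (first piece 2, then f[2]=13)
f[5] = 26
f[6] = 39  (first piece 2, then f[4]=26)
f[7] = 44
f[8] = 52  (first piece 2, then f[6]=39)
f[9] = 57  (first piece 2, then f[7]=44)
f[10] = 65  (first piece 2, then f[8]=52)
f[11] = 70  (first piece 2, then f[9]=57)
One optimal cutting: 7 + 2 + 2 → €70.

70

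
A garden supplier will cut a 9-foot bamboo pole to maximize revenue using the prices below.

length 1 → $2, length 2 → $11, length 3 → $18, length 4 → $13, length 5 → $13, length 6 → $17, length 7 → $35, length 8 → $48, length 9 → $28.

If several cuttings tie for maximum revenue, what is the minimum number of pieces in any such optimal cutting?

Let r[k] be the best obtainable value from length k. For each k, try every first piece i and keep the best of price[i] + r[k−i].
r[1] = 2
r[2] = max(2+2, 11+0) = 11
r[3] = max(2+11, 11+2, 18+0) = 18
r[4] = max(2+18, 11+11, 18+2, 13+0) = 22
r[5] = max(2+22, 11+18, 18+11, 13+2, 13+0) = 29
r[6] = max(2+29, 11+22, 18+18, 13+11, 13+2, 17+0) = 36
r[7] = max(2+36, 11+29, 18+22, …, 17+2, 35+0) = 40
r[8] = max(2+40, 11+36, 18+29, …, 35+2, 48+0) = 48
r[9] = max(2+48, 11+40, 18+36, …, 48+2, 28+0) = 54
Maximum revenue is $54.
Now minimize piece count subject to staying optimal: for each k, pieces[k] = 1 + min over i with p[i]+r[k−i]=r[k] of pieces[k−i].
pieces[6] = 2
pieces[7] = 3
pieces[8] = 1
pieces[9] = 3

3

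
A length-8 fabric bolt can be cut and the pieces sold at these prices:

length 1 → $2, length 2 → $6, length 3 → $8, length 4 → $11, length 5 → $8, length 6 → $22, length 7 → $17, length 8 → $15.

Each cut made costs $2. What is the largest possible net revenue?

26

Build v[k] bottom-up: v[k] = max over allowed piece i of (p[i] + v[k−i]) − 2 per cut.
v[1] = 2
v[2] = max(2+2-2, 6+0) = 6
v[3] = max(2+6-2, 6+2-2, 8+0) = 8
v[4] = max(2+8-2, 6+6-2, 8+2-2, 11+0) = 11
v[5] = max(2+11-2, 6+8-2, 8+6-2, 11+2-2, 8+0) = 12
v[6] = max(2+12-2, 6+11-2, 8+8-2, 11+6-2, 8+2-2, 22+0) = 22
v[7] = max(2+22-2, 6+12-2, 8+11-2, …, 22+2-2, 17+0) = 22
v[8] = max(2+22-2, 6+22-2, 8+12-2, …, 17+2-2, 15+0) = 26
One optimal plan: pieces 6 + 2 (1 cut) → $28 − $2 = $26.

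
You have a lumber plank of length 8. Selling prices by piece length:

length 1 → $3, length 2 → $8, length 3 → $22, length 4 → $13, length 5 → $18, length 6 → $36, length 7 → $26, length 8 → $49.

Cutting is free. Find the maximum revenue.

Let r[k] be the best obtainable value from length k. For each k, try every first piece i and keep the best of price[i] + r[k−i].
r[1] = 3
r[2] = 8
r[3] = 22
r[4] = 25  (first piece 1, then r[3]=22)
r[5] = 30  (first piece 2, then r[3]=22)
r[6] = 44  (first piece 3, then r[3]=22)
r[7] = 47  (first piece 1, then r[6]=44)
r[8] = 52  (first piece 2, then r[6]=44)
One optimal cutting: 3 + 3 + 2 → $22 + $22 + $8 = $52.

52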